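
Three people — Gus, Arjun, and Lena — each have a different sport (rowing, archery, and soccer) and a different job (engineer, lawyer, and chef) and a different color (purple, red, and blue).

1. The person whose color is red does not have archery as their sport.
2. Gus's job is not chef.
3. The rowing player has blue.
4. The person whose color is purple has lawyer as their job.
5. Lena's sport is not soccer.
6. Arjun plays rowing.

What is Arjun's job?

With clues 1–6, engineer and lawyer are impossible for Arjun's job.
That leaves chef.

chef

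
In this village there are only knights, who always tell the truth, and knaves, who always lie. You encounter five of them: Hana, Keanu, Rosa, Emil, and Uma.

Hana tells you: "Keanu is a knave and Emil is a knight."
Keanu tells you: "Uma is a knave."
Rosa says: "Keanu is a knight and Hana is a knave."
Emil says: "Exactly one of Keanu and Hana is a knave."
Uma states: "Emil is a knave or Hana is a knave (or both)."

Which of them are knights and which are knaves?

Hana: knave, Keanu: knave, Rosa: knave, Emil: knave, Uma: knight

Consider Hana. Suppose Hana is a knight.
Then no assignment of the remaining roles makes every statement match its speaker's type — contradiction.
So Hana is a knave.
With that fixed, Uma's statement is true, so Uma is a knight.
With that fixed, Keanu's statement is false, so Keanu is a knave.
With that fixed, Rosa's statement is false, so Rosa is a knave.
With that fixed, Emil's statement is false, so Emil is a knave.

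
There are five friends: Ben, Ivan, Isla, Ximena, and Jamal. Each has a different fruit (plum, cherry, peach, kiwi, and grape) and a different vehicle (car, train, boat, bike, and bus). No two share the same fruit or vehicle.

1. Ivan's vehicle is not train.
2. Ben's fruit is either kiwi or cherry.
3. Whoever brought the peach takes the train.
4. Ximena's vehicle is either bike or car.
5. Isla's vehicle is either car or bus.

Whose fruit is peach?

Jamal

With clues 1–2, Ben is impossible for the one with fruit peach.
With clues 1–3, Ivan is impossible for the one with fruit peach.
With clues 1–4, Ximena is impossible for the one with fruit peach.
With clues 1–5, Isla is impossible for the one with fruit peach.
That leaves Jamal.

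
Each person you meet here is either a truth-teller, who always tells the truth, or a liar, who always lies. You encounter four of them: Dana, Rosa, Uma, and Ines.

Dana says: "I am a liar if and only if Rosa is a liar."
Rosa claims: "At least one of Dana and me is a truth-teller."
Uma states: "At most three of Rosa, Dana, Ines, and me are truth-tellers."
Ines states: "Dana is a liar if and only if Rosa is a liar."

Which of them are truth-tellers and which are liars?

Dana: liar, Rosa: truth-teller, Uma: truth-teller, Ines: liar

Consider Dana. Suppose Dana is a truth-teller.
Then no assignment of the remaining roles makes every statement match its speaker's type — contradiction.
So Dana is a liar.
With that fixed, Uma's statement is true, so Uma is a truth-teller.
Consider Rosa. Suppose Rosa is a liar.
Then Dana's statement comes out true, contradicting Dana being a liar.
So Rosa is a truth-teller.
With that fixed, Ines's statement is false, so Ines is a liar.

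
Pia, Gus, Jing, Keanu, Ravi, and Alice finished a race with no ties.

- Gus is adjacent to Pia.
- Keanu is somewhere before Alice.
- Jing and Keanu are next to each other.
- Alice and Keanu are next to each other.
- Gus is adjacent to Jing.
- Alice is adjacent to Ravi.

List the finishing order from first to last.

Pia, Gus, Jing, Keanu, Alice, Ravi

From clues 1–2: Keanu is in {1,2,3,4,5}.
From clues 1–3: Alice is in {3,4,5,6}.
From clues 1–4: Jing is in {1,2,3,4}.
From clues 1–5: Pia is in {1,2}.
From clues 1–6: Pia → place 1, Gus → place 2, Jing → place 3, Keanu → place 4, Alice → place 5, Ravi → place 6.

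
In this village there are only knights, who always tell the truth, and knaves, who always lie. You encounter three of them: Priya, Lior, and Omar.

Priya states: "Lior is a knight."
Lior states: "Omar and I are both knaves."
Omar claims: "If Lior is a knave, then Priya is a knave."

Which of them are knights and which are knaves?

Priya: knave, Lior: knave, Omar: knight

Consider Priya. Suppose Priya is a knight.
Then no assignment of the remaining roles makes every statement match its speaker's type — contradiction.
So Priya is a knave.
With that fixed, Omar's statement is true, so Omar is a knight.
With that fixed, Lior's statement is false, so Lior is a knave.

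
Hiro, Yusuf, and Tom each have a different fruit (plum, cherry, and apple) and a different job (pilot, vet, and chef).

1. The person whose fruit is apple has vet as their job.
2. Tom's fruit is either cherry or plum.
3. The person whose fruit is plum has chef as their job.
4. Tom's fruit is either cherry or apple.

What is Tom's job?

With clues 1–2, vet is impossible for Tom's job.
With clues 1–4, chef is impossible for Tom's job.
That leaves pilot.

pilot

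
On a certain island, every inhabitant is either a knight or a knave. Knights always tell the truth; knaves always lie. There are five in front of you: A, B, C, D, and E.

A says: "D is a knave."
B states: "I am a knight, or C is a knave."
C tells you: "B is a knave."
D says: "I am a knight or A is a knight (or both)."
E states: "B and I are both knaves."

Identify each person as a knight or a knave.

A: knave, B: knight, C: knave, D: knight, E: knave

Consider A. Suppose A is a knight.
Then no assignment of the remaining roles makes every statement match its speaker's type — contradiction.
So A is a knave.
Consider B. Suppose B is a knave.
Then whichever role E has, E's statement has the wrong truth value — contradiction.
So B is a knight.
With that fixed, C's statement is false, so C is a knave.
With that fixed, E's statement is false, so E is a knave.
Consider D. Suppose D is a knave.
Then A's statement comes out true, contradicting A being a knave.
So D is a knight.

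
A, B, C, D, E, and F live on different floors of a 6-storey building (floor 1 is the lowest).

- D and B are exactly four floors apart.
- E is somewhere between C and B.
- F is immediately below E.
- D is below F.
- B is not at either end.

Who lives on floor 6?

With clues 1–2, E is ruled out for floor 6.
With clues 1–3, F is ruled out for floor 6.
With clues 1–4, C and D are ruled out for floor 6.
With clues 1–5, B is ruled out for floor 6.
So floor 6 is A.

A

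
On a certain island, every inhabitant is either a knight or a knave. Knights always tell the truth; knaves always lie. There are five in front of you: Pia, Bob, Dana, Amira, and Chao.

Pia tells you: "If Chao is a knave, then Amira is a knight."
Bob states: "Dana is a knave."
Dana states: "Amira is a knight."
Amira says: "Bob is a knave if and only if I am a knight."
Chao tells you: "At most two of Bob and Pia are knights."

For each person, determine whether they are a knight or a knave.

Regardless of anyone's role, Chao's statement is true, so Chao is a knight.
With that fixed, Pia's statement is true, so Pia is a knight.
Consider Bob. Suppose Bob is a knight.
Then whichever role Amira has, Amira's statement has the wrong truth value — contradiction.
So Bob is a knave.
Consider Dana. Suppose Dana is a knave.
Then Bob's statement comes out true, contradicting Bob being a knave.
So Dana is a knight.
Consider Amira. Suppose Amira is a knave.
Then Dana's statement comes out false, contradicting Dana being a knight.
So Amira is a knight.

Pia: knight, Bob: knave, Dana: knight, Amira: knight, Chao: knight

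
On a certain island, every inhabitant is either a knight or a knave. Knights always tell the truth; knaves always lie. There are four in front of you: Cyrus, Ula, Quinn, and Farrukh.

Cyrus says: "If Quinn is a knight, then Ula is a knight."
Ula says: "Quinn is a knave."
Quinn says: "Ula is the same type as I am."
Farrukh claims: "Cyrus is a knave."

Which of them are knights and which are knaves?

Cyrus: knight, Ula: knight, Quinn: knave, Farrukh: knave

Consider Cyrus. Suppose Cyrus is a knave.
Then no assignment of the remaining roles makes every statement match its speaker's type — contradiction.
So Cyrus is a knight.
With that fixed, Farrukh's statement is false, so Farrukh is a knave.
Consider Ula. Suppose Ula is a knave.
Then whichever role Quinn has, Quinn's statement has the wrong truth value — contradiction.
So Ula is a knight.
Consider Quinn. Suppose Quinn is a knight.
Then Ula's statement comes out false, contradicting Ula being a knight.
So Quinn is a knave.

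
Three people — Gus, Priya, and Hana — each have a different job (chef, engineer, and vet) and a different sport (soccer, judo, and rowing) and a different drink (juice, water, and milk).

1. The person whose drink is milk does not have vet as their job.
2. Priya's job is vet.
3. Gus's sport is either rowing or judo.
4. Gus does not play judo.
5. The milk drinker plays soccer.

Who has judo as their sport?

Priya

With clues 1–4, Gus is impossible for the one with sport judo.
With clues 1–5, Hana is impossible for the one with sport judo.
That leaves Priya.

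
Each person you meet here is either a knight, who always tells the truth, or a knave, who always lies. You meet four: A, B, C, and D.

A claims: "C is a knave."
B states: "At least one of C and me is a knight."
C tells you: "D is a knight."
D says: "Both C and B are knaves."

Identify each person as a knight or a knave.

A: knight, B: knight, C: knave, D: knave

Consider A. Suppose A is a knave.
Then no assignment of the remaining roles makes every statement match its speaker's type — contradiction.
So A is a knight.
Consider B. Suppose B is a knave.
Then no assignment of the remaining roles makes every statement match its speaker's type — contradiction.
So B is a knight.
With that fixed, D's statement is false, so D is a knave.
With that fixed, C's statement is false, so C is a knave.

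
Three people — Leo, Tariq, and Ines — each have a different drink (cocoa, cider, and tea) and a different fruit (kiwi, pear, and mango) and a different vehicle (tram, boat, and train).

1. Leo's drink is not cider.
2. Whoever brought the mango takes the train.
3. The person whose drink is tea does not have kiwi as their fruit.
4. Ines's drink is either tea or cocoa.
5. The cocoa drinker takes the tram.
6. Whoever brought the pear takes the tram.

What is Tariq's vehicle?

boat

With clues 1–5, tram is impossible for Tariq's vehicle.
With clues 1–6, train is impossible for Tariq's vehicle.
That leaves boat.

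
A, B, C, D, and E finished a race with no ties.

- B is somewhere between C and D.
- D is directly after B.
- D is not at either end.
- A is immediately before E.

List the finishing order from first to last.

From clue 1: B is in {2,3,4}.
From clues 1–3: B is in {2,3}.
From clues 1–4: C → place 1, B → place 2, D → place 3, A → place 4, E → place 5.

C, B, D, A, E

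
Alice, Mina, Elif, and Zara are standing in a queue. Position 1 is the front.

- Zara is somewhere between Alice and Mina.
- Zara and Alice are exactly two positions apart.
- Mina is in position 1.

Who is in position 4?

With clue 1, Zara is ruled out for position 4.
With clues 1–2, Elif is ruled out for position 4.
With clues 1–3, Mina is ruled out for position 4.
So position 4 is Alice.

Alice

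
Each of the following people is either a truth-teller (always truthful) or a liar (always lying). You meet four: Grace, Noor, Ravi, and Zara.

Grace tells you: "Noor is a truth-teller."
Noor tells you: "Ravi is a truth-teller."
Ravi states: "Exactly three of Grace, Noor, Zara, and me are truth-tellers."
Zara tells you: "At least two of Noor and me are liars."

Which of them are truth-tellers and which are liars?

Consider Grace. Suppose Grace is a liar.
Then no assignment of the remaining roles makes every statement match its speaker's type — contradiction.
So Grace is a truth-teller.
Consider Noor. Suppose Noor is a liar.
Then Grace's statement comes out false, contradicting Grace being a truth-teller.
So Noor is a truth-teller.
With that fixed, Zara's statement is false, so Zara is a liar.
Consider Ravi. Suppose Ravi is a liar.
Then Noor's statement comes out false, contradicting Noor being a truth-teller.
So Ravi is a truth-teller.

Grace: truth-teller, Noor: truth-teller, Ravi: truth-teller, Zara: liar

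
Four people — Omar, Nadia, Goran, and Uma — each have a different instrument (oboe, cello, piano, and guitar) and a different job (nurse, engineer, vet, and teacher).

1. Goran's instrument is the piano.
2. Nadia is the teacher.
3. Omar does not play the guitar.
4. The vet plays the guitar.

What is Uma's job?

vet

With clues 1–2, teacher is impossible for Uma's job.
With clues 1–4, engineer and nurse are impossible for Uma's job.
That leaves vet.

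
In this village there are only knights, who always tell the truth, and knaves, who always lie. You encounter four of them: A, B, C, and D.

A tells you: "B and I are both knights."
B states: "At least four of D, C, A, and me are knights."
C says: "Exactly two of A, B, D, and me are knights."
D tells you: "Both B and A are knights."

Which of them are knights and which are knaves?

A: knave, B: knave, C: knave, D: knave

Consider A. Suppose A is a knight.
Then no assignment of the remaining roles makes every statement match its speaker's type — contradiction.
So A is a knave.
With that fixed, B's statement is false, so B is a knave.
With that fixed, D's statement is false, so D is a knave.
With that fixed, C's statement is false, so C is a knave.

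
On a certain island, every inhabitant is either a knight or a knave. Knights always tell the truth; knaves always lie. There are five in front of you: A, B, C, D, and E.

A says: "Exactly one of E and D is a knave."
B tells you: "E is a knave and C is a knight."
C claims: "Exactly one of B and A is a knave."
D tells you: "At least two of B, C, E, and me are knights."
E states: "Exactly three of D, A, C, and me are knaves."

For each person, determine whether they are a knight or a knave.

A: knave, B: knave, C: knave, D: knave, E: knave

Consider A. Suppose A is a knight.
Then no assignment of the remaining roles makes every statement match its speaker's type — contradiction.
So A is a knave.
Consider B. Suppose B is a knight.
Then no assignment of the remaining roles makes every statement match its speaker's type — contradiction.
So B is a knave.
With that fixed, C's statement is false, so C is a knave.
Consider D. Suppose D is a knight.
Then whichever role E has, E's statement has the wrong truth value — contradiction.
So D is a knave.
Consider E. Suppose E is a knight.
Then A's statement comes out true, contradicting A being a knave.
So E is a knave.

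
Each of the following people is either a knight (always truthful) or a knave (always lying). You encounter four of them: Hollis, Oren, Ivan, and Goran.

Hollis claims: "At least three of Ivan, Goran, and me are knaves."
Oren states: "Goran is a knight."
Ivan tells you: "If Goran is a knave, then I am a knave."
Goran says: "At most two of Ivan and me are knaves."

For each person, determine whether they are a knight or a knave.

Regardless of anyone's role, Goran's statement is true, so Goran is a knight.
With that fixed, Hollis's statement is false, so Hollis is a knave.
With that fixed, Oren's statement is true, so Oren is a knight.
With that fixed, Ivan's statement is true, so Ivan is a knight.

Hollis: knave, Oren: knight, Ivan: knight, Goran: knight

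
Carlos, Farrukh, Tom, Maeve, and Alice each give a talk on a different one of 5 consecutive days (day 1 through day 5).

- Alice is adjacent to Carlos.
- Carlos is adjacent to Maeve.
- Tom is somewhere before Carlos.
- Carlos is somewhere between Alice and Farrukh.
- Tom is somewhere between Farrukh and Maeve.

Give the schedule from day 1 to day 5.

From clues 1–2: Carlos is in {2,3,4}.
From clues 1–3: Carlos is in {3,4}.
From clues 1–5: Farrukh → day 1, Tom → day 2, Maeve → day 3, Carlos → day 4, Alice → day 5.

Farrukh, Tom, Maeve, Carlos, Alice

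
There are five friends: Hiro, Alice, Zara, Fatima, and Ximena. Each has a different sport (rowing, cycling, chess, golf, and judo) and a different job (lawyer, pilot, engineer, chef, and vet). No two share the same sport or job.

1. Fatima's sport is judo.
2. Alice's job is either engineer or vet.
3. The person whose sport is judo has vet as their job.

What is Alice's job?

With clues 1–2, chef, lawyer, and pilot are impossible for Alice's job.
With clues 1–3, vet is impossible for Alice's job.
That leaves engineer.

engineer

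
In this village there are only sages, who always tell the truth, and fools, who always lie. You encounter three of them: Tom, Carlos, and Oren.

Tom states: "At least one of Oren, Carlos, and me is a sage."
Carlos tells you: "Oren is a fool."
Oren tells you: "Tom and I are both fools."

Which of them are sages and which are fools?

Consider Tom. Suppose Tom is a fool.
Then whichever role Oren has, Oren's statement has the wrong truth value — contradiction.
So Tom is a sage.
With that fixed, Oren's statement is false, so Oren is a fool.
With that fixed, Carlos's statement is true, so Carlos is a sage.

Tom: sage, Carlos: sage, Oren: fool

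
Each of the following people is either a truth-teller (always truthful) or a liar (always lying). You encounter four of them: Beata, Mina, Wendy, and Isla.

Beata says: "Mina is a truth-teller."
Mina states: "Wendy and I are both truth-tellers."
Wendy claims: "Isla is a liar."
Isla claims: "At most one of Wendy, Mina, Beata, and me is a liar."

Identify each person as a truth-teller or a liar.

Consider Beata. Suppose Beata is a truth-teller.
Then no assignment of the remaining roles makes every statement match its speaker's type — contradiction.
So Beata is a liar.
Consider Mina. Suppose Mina is a truth-teller.
Then Beata's statement comes out true, contradicting Beata being a liar.
So Mina is a liar.
With that fixed, Isla's statement is false, so Isla is a liar.
With that fixed, Wendy's statement is true, so Wendy is a truth-teller.

Beata: liar, Mina: liar, Wendy: truth-teller, Isla: liar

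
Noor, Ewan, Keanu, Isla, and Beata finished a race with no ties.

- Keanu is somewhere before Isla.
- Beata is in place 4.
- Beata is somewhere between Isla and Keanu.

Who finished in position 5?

Isla

With clue 1, Keanu is ruled out for place 5.
With clues 1–2, Beata is ruled out for place 5.
With clues 1–3, Ewan and Noor are ruled out for place 5.
So place 5 is Isla.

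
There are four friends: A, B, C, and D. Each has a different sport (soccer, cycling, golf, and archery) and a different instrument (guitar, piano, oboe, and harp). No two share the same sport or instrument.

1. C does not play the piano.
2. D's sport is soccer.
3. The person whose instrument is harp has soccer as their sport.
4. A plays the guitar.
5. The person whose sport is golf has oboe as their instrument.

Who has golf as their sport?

C

With clues 1–2, D is impossible for the one with sport golf.
With clues 1–5, A and B are impossible for the one with sport golf.
That leaves C.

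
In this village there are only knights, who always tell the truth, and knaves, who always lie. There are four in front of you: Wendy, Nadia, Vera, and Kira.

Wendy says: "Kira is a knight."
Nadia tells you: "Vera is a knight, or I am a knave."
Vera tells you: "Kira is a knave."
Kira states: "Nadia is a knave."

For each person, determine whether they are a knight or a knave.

Consider Wendy. Suppose Wendy is a knight.
Then no assignment of the remaining roles makes every statement match its speaker's type — contradiction.
So Wendy is a knave.
Consider Nadia. Suppose Nadia is a knave.
Then Nadia's own statement would have to be false, but it can't be — contradiction.
So Nadia is a knight.
With that fixed, Kira's statement is false, so Kira is a knave.
With that fixed, Vera's statement is true, so Vera is a knight.

Wendy: knave, Nadia: knight, Vera: knight, Kira: knave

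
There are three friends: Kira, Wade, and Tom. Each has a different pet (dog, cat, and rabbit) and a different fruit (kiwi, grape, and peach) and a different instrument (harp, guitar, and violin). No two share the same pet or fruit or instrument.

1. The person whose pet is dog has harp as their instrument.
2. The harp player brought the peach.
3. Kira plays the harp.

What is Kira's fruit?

With clues 1–3, grape and kiwi are impossible for Kira's fruit.
That leaves peach.

peach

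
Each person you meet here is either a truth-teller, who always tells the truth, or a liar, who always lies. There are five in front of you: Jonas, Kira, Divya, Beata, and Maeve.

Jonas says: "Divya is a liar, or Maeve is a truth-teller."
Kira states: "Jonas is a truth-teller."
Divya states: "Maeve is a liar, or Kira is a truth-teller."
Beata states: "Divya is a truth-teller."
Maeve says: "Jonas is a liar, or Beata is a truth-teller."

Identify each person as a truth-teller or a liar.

Consider Jonas. Suppose Jonas is a liar.
Then no assignment of the remaining roles makes every statement match its speaker's type — contradiction.
So Jonas is a truth-teller.
With that fixed, Kira's statement is true, so Kira is a truth-teller.
With that fixed, Divya's statement is true, so Divya is a truth-teller.
With that fixed, Beata's statement is true, so Beata is a truth-teller.
With that fixed, Maeve's statement is true, so Maeve is a truth-teller.

Jonas: truth-teller, Kira: truth-teller, Divya: truth-teller, Beata: truth-teller, Maeve: truth-teller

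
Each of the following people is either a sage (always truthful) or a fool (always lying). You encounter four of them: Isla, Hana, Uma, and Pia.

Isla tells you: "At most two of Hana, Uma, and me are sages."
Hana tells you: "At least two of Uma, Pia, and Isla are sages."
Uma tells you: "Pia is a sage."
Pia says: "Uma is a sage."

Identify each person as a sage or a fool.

Isla: sage, Hana: fool, Uma: fool, Pia: fool

Consider Isla. Suppose Isla is a fool.
Then Isla's own statement would have to be false, but it can't be — contradiction.
So Isla is a sage.
Consider Hana. Suppose Hana is a sage.
Then no assignment of the remaining roles makes every statement match its speaker's type — contradiction.
So Hana is a fool.
Consider Uma. Suppose Uma is a sage.
Then Hana's statement comes out true, contradicting Hana being a fool.
So Uma is a fool.
With that fixed, Pia's statement is false, so Pia is a fool.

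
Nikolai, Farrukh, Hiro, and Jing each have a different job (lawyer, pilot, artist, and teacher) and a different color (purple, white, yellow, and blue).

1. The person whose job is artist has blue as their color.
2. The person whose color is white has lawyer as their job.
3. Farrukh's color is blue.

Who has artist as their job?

Farrukh

With clues 1–3, Hiro, Jing, and Nikolai are impossible for the one with job artist.
That leaves Farrukh.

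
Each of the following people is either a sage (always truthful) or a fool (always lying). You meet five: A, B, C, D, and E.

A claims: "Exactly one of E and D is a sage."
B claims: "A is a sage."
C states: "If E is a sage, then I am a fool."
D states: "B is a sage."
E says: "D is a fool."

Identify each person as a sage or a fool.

Consider A. Suppose A is a fool.
Then no assignment of the remaining roles makes every statement match its speaker's type — contradiction.
So A is a sage.
With that fixed, B's statement is true, so B is a sage.
With that fixed, D's statement is true, so D is a sage.
With that fixed, E's statement is false, so E is a fool.
With that fixed, C's statement is true, so C is a sage.

A: sage, B: sage, C: sage, D: sage, E: fool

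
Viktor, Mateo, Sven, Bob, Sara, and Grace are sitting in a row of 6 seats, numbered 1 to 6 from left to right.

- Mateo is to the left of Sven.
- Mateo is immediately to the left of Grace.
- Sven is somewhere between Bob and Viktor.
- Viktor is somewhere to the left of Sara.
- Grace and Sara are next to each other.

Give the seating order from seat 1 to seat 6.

From clue 1: Mateo is in {1,2,3,4,5}.
From clues 1–2: Mateo is in {1,2,3,4}.
From clues 1–3: Sven is in {4,5}.
From clues 1–5: Viktor → seat 1, Mateo → seat 2, Grace → seat 3, Sara → seat 4, Sven → seat 5, Bob → seat 6.

Viktor, Mateo, Grace, Sara, Sven, Bob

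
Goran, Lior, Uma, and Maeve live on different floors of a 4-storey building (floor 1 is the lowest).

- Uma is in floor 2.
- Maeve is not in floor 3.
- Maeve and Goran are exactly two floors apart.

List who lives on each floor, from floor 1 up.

Maeve, Uma, Goran, Lior

From clue 1: Uma → floor 2.
From clues 1–2: Maeve is in {1,4}.
From clues 1–3: Maeve → floor 1, Goran → floor 3, Lior → floor 4.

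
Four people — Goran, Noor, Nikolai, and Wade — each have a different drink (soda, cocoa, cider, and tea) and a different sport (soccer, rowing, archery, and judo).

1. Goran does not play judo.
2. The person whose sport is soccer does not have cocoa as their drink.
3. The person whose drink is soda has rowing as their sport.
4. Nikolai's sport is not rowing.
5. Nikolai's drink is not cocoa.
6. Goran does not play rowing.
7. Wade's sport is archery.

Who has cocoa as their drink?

With clues 1–5, Nikolai is impossible for the one with drink cocoa.
With clues 1–7, Goran and Noor are impossible for the one with drink cocoa.
That leaves Wade.

Wade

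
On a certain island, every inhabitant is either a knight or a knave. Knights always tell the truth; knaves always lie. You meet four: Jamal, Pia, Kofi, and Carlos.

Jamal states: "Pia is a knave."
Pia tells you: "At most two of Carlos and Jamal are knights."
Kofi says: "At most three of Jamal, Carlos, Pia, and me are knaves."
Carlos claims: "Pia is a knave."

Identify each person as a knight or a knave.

Jamal: knave, Pia: knight, Kofi: knight, Carlos: knave

Regardless of anyone's role, Pia's statement is true, so Pia is a knight.
With that fixed, Kofi's statement is true, so Kofi is a knight.
With that fixed, Carlos's statement is false, so Carlos is a knave.
With that fixed, Jamal's statement is false, so Jamal is a knave.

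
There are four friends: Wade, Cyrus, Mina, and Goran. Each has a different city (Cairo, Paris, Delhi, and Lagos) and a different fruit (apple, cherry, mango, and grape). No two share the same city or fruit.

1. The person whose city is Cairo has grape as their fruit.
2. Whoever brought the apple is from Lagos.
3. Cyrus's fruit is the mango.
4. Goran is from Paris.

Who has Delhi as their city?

Cyrus

With clues 1–4, Goran, Mina, and Wade are impossible for the one with city Delhi.
That leaves Cyrus.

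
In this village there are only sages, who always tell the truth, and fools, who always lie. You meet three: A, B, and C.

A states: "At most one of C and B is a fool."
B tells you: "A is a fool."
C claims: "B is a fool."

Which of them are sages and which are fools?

A: sage, B: fool, C: sage

Consider A. Suppose A is a fool.
Then no assignment of the remaining roles makes every statement match its speaker's type — contradiction.
So A is a sage.
With that fixed, B's statement is false, so B is a fool.
With that fixed, C's statement is true, so C is a sage.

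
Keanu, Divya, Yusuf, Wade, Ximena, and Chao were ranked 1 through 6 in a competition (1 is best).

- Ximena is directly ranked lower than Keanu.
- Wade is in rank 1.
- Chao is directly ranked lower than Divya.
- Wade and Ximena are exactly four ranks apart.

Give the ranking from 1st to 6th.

From clue 1: Keanu is in {1,2,3,4,5}.
From clues 1–2: Wade → rank 1.
From clues 1–3: Yusuf is in {2,4,6}.
From clues 1–4: Divya → rank 2, Chao → rank 3, Keanu → rank 4, Ximena → rank 5, Yusuf → rank 6.

Wade, Divya, Chao, Keanu, Ximena, Yusuf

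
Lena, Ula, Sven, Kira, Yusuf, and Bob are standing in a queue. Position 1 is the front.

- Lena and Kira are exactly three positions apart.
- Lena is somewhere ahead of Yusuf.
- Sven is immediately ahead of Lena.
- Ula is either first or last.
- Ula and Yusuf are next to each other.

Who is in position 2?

With clues 1–3, Yusuf is ruled out for position 2.
With clues 1–4, Ula is ruled out for position 2.
With clues 1–5, Kira, Lena, and Sven are ruled out for position 2.
So position 2 is Bob.

Bob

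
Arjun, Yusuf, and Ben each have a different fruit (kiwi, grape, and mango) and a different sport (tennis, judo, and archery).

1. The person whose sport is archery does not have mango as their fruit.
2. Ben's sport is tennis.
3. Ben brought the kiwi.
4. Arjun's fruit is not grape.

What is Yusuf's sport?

archery

With clues 1–2, tennis is impossible for Yusuf's sport.
With clues 1–4, judo is impossible for Yusuf's sport.
That leaves archery.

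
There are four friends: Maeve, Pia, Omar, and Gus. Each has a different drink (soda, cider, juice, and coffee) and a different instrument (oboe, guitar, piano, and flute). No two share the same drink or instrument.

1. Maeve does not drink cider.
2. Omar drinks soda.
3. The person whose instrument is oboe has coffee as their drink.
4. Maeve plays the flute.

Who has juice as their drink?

Maeve

With clues 1–2, Omar is impossible for the one with drink juice.
With clues 1–4, Gus and Pia are impossible for the one with drink juice.
That leaves Maeve.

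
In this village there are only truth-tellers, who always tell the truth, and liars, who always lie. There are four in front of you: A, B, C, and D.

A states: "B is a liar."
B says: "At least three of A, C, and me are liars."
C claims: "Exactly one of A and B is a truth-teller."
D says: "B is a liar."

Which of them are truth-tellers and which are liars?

Consider A. Suppose A is a liar.
Then no assignment of the remaining roles makes every statement match its speaker's type — contradiction.
So A is a truth-teller.
With that fixed, B's statement is false, so B is a liar.
With that fixed, C's statement is true, so C is a truth-teller.
With that fixed, D's statement is true, so D is a truth-teller.

A: truth-teller, B: liar, C: truth-teller, D: truth-teller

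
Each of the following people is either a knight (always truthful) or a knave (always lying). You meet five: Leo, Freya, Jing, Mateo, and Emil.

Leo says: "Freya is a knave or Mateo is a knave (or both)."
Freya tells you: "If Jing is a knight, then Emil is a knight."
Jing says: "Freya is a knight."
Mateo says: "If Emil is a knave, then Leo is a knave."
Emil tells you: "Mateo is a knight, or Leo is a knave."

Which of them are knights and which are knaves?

Leo: knave, Freya: knight, Jing: knight, Mateo: knight, Emil: knight

Consider Leo. Suppose Leo is a knight.
Then no assignment of the remaining roles makes every statement match its speaker's type — contradiction.
So Leo is a knave.
With that fixed, Mateo's statement is true, so Mateo is a knight.
With that fixed, Emil's statement is true, so Emil is a knight.
With that fixed, Freya's statement is true, so Freya is a knight.
With that fixed, Jing's statement is true, so Jing is a knight.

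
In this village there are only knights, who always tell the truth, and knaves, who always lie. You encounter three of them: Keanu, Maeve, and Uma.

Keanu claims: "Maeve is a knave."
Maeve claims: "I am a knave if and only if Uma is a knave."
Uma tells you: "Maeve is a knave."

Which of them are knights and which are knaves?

Consider Keanu. Suppose Keanu is a knave.
Then no assignment of the remaining roles makes every statement match its speaker's type — contradiction.
So Keanu is a knight.
Consider Maeve. Suppose Maeve is a knight.
Then Keanu's statement comes out false, contradicting Keanu being a knight.
So Maeve is a knave.
With that fixed, Uma's statement is true, so Uma is a knight.

Keanu: knight, Maeve: knave, Uma: knight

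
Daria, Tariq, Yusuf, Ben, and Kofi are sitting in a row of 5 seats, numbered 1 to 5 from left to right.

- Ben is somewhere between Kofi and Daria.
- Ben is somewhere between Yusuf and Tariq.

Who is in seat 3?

With clues 1–2, Daria, Kofi, Tariq, and Yusuf are ruled out for seat 3.
So seat 3 is Ben.

Ben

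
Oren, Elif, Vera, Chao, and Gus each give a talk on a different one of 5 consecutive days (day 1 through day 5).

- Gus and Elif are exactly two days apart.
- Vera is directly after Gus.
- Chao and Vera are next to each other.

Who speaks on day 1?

Elif

With clues 1–2, Vera is ruled out for day 1.
With clues 1–3, Chao, Gus, and Oren are ruled out for day 1.
So day 1 is Elif.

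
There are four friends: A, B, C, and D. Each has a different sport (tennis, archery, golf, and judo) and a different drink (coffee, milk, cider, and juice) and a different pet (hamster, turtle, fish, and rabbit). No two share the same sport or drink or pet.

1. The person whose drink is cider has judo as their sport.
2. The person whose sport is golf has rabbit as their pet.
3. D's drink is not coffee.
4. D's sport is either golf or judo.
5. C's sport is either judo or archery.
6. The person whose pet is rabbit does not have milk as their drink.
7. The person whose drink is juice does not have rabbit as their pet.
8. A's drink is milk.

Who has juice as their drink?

With clues 1–7, D is impossible for the one with drink juice.
With clues 1–8, A and B are impossible for the one with drink juice.
That leaves C.

C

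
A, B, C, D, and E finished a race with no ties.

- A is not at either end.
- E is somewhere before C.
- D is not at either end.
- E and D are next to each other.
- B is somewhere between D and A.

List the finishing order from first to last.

From clue 1: A is in {2,3,4}.
From clues 1–5: E → place 1, D → place 2, B → place 3, A → place 4, C → place 5.

E, D, B, A, C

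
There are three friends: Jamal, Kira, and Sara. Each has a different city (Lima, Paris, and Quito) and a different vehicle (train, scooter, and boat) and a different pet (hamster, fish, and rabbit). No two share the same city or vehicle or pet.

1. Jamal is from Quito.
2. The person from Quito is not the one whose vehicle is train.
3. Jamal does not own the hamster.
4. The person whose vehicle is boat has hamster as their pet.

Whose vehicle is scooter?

With clues 1–4, Kira and Sara are impossible for the one with vehicle scooter.
That leaves Jamal.

Jamal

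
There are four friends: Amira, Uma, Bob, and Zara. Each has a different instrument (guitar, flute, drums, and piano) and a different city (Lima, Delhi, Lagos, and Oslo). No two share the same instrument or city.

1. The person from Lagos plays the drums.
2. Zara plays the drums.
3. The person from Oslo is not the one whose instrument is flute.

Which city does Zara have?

Lagos

With clues 1–2, Delhi, Lima, and Oslo are impossible for Zara's city.
That leaves Lagos.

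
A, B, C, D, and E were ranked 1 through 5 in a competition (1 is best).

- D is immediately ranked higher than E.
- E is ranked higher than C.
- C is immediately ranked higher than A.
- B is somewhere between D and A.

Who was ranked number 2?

E

With clues 1–2, C is ruled out for rank 2.
With clues 1–3, A and B are ruled out for rank 2.
With clues 1–4, D is ruled out for rank 2.
So rank 2 is E.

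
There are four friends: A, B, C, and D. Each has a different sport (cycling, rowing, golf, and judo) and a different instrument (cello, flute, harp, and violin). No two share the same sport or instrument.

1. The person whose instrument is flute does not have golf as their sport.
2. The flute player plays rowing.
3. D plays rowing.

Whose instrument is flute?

D

With clues 1–3, A, B, and C are impossible for the one with instrument flute.
That leaves D.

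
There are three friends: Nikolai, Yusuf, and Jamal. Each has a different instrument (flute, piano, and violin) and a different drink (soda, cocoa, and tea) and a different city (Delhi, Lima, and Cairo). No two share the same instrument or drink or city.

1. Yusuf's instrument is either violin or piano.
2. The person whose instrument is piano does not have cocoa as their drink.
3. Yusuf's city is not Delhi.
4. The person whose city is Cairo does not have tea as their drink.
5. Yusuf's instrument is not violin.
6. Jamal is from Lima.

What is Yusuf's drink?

With clues 1–5, cocoa is impossible for Yusuf's drink.
With clues 1–6, tea is impossible for Yusuf's drink.
That leaves soda.

soda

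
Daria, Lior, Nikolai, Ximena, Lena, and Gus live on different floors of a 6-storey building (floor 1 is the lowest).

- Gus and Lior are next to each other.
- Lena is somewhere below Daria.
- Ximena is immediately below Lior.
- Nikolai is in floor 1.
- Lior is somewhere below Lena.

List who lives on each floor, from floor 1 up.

Nikolai, Ximena, Lior, Gus, Lena, Daria

From clues 1–2: Daria is in {2,3,4,5,6}.
From clues 1–3: Daria is in {2,3,5,6}.
From clues 1–4: Nikolai → floor 1.
From clues 1–5: Ximena → floor 2, Lior → floor 3, Gus → floor 4, Lena → floor 5, Daria → floor 6.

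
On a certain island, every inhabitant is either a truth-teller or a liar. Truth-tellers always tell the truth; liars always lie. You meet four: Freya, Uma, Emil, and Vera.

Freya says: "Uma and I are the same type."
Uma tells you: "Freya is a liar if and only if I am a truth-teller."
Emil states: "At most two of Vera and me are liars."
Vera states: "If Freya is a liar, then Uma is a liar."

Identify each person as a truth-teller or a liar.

Regardless of anyone's role, Emil's statement is true, so Emil is a truth-teller.
Consider Freya. Suppose Freya is a truth-teller.
Then whichever role Uma has, Uma's statement has the wrong truth value — contradiction.
So Freya is a liar.
Consider Uma. Suppose Uma is a liar.
Then Freya's statement comes out true, contradicting Freya being a liar.
So Uma is a truth-teller.
With that fixed, Vera's statement is false, so Vera is a liar.

Freya: liar, Uma: truth-teller, Emil: truth-teller, Vera: liar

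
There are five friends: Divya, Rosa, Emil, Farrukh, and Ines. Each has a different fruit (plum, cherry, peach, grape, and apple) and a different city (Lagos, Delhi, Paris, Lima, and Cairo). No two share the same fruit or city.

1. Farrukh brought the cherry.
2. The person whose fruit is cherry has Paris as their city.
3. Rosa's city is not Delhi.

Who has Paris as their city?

Farrukh

With clues 1–2, Divya, Emil, Ines, and Rosa are impossible for the one with city Paris.
That leaves Farrukh.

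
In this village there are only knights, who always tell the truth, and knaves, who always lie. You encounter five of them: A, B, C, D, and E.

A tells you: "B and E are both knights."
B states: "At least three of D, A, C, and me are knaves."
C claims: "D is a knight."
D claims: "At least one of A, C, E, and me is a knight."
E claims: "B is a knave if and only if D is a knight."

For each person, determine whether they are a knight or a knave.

A: knave, B: knave, C: knight, D: knight, E: knight

Consider A. Suppose A is a knight.
Then no assignment of the remaining roles makes every statement match its speaker's type — contradiction.
So A is a knave.
Consider B. Suppose B is a knight.
Then no assignment of the remaining roles makes every statement match its speaker's type — contradiction.
So B is a knave.
Consider C. Suppose C is a knave.
Then B's statement comes out true, contradicting B being a knave.
So C is a knight.
With that fixed, D's statement is true, so D is a knight.
With that fixed, E's statement is true, so E is a knight.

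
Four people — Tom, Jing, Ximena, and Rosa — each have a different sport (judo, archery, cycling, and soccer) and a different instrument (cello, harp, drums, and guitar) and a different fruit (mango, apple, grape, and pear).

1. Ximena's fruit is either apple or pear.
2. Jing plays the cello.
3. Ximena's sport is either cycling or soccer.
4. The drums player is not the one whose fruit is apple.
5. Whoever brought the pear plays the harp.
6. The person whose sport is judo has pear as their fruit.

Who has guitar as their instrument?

Ximena

With clues 1–2, Jing is impossible for the one with instrument guitar.
With clues 1–6, Rosa and Tom are impossible for the one with instrument guitar.
That leaves Ximena.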